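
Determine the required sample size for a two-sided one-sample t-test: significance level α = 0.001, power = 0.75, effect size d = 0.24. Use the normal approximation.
n = 273

Sample size formula (one-sample t-test, normal approximation):
n = ((z_{α/2} + z_β) / d)²

z_{α/2} = 3.291 (for α = 0.001, two-sided)
z_β = 0.674 (for power = 0.75)
d = 0.24

n = ((3.291 + 0.674) / 0.24)²
n = (16.521)²
n ≈ 272.94
Round up to the next whole number: n = 273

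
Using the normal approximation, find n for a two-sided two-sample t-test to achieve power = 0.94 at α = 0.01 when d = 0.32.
n = 334 per group

Sample size formula (two-sample t-test, normal approximation):
n = 2 · ((z_{α/2} + z_β) / d)²

z_{α/2} = 2.576 (for α = 0.01, two-sided)
z_β = 1.555 (for power = 0.94)
d = 0.32

n = 2 · ((2.576 + 1.555) / 0.32)²
n = 2 · (12.909)²
n ≈ 333.28
Round up to the next whole number: n = 334 per group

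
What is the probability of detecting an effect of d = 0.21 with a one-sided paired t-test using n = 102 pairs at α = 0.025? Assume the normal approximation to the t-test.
Power ≈ 0.56

Power calculation (paired t-test, normal approximation):
z_β = d · √n - z_α
z_β = 0.21 · √102 - 1.960
z_β = 0.21 · 10.100 - 1.960
z_β = 0.161

Power = Φ(z_β) = Φ(0.161) ≈ 0.564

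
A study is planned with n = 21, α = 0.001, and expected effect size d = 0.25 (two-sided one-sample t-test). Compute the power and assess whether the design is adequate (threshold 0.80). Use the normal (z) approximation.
Power ≈ 0.02; the study is underpowered (power < 0.80)

Power calculation (one-sample t-test, normal approximation):
z_β = d · √n - z_{α/2}
z_β = 0.25 · √21 - 3.291
z_β = 0.25 · 4.583 - 3.291
z_β = -2.145

Power = Φ(z_β) = Φ(-2.145) ≈ 0.016

Effect size d = 0.25 is small by Cohen's convention (0.2/0.5/0.8).

Threshold: power ≥ 0.80 is conventionally adequate.
Power ≈ 0.02 → the study is underpowered (power < 0.80).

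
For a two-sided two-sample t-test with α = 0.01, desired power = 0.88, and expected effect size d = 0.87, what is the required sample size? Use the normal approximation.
n = 38 per group

Sample size formula (two-sample t-test, normal approximation):
n = 2 · ((z_{α/2} + z_β) / d)²

z_{α/2} = 2.576 (for α = 0.01, two-sided)
z_β = 1.175 (for power = 0.88)
d = 0.87

n = 2 · ((2.576 + 1.175) / 0.87)²
n = 2 · (4.311)²
n ≈ 37.17
Round up to the next whole number: n = 38 per group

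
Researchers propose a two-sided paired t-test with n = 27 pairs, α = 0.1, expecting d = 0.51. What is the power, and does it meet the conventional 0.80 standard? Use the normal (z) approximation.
Power ≈ 0.84; the study is adequately powered (power ≥ 0.80)

Power calculation (paired t-test, normal approximation):
z_β = d · √n - z_{α/2}
z_β = 0.51 · √27 - 1.645
z_β = 0.51 · 5.196 - 1.645
z_β = 1.005

Power = Φ(z_β) = Φ(1.005) ≈ 0.843

Effect size d = 0.51 is medium by Cohen's convention (0.2/0.5/0.8).

Threshold: power ≥ 0.80 is conventionally adequate.
Power ≈ 0.84 → the study is adequately powered (power ≥ 0.80).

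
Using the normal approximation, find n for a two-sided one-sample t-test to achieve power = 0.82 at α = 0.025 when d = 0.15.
n = 443

Sample size formula (one-sample t-test, normal approximation):
n = ((z_{α/2} + z_β) / d)²

z_{α/2} = 2.241 (for α = 0.025, two-sided)
z_β = 0.915 (for power = 0.82)
d = 0.15

n = ((2.241 + 0.915) / 0.15)²
n = (21.040)²
n ≈ 442.68
Round up to the next whole number: n = 443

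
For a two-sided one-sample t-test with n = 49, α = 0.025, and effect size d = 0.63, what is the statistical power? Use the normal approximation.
Power ≈ 0.98

Power calculation (one-sample t-test, normal approximation):
z_β = d · √n - z_{α/2}
z_β = 0.63 · √49 - 2.241
z_β = 0.63 · 7.000 - 2.241
z_β = 2.169

Power = Φ(z_β) = Φ(2.169) ≈ 0.985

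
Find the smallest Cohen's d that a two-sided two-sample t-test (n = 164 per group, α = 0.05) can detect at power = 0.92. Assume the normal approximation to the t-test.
d ≈ 0.37

Minimum detectable effect (two-sample t-test, normal approximation):
d = (z_{α/2} + z_β) / √(n/2)
d = (1.960 + 1.405) / √(164/2)
d = 3.365 / 9.055
d ≈ 0.37

By Cohen's convention (0.2 small / 0.5 medium / 0.8 large): small effect.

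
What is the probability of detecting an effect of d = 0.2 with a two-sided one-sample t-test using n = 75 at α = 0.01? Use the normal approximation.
Power ≈ 0.20

Power calculation (one-sample t-test, normal approximation):
z_β = d · √n - z_{α/2}
z_β = 0.2 · √75 - 2.576
z_β = 0.2 · 8.660 - 2.576
z_β = -0.844

Power = Φ(z_β) = Φ(-0.844) ≈ 0.199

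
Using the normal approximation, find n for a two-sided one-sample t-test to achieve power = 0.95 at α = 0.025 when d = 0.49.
n = 63

Sample size formula (one-sample t-test, normal approximation):
n = ((z_{α/2} + z_β) / d)²

z_{α/2} = 2.241 (for α = 0.025, two-sided)
z_β = 1.645 (for power = 0.95)
d = 0.49

n = ((2.241 + 1.645) / 0.49)²
n = (7.931)²
n ≈ 62.90
Round up to the next whole number: n = 63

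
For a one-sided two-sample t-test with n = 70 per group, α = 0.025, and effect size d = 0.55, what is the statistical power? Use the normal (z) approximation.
Power ≈ 0.90

Power calculation (two-sample t-test, normal approximation):
z_β = d · √(n/2) - z_α
z_β = 0.55 · √(70/2) - 1.960
z_β = 0.55 · 5.916 - 1.960
z_β = 1.294

Power = Φ(z_β) = Φ(1.294) ≈ 0.902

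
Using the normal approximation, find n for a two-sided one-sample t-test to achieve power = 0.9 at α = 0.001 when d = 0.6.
n = 59

Sample size formula (one-sample t-test, normal approximation):
n = ((z_{α/2} + z_β) / d)²

z_{α/2} = 3.291 (for α = 0.001, two-sided)
z_β = 1.282 (for power = 0.9)
d = 0.6

n = ((3.291 + 1.282) / 0.6)²
n = (7.622)²
n ≈ 58.09
Round up to the next whole number: n = 59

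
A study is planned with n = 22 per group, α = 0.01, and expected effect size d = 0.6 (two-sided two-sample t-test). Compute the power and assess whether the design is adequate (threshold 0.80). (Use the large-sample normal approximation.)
Power ≈ 0.28; the study is underpowered (power < 0.80)

Power calculation (two-sample t-test, normal approximation):
z_β = d · √(n/2) - z_{α/2}
z_β = 0.6 · √(22/2) - 2.576
z_β = 0.6 · 3.317 - 2.576
z_β = -0.586

Power = Φ(z_β) = Φ(-0.586) ≈ 0.279

Effect size d = 0.6 is medium by Cohen's convention (0.2/0.5/0.8).

Threshold: power ≥ 0.80 is conventionally adequate.
Power ≈ 0.28 → the study is underpowered (power < 0.80).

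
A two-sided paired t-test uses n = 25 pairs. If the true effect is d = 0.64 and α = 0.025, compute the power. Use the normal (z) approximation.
Power ≈ 0.83

Power calculation (paired t-test, normal approximation):
z_β = d · √n - z_{α/2}
z_β = 0.64 · √25 - 2.241
z_β = 0.64 · 5.000 - 2.241
z_β = 0.959

Power = Φ(z_β) = Φ(0.959) ≈ 0.831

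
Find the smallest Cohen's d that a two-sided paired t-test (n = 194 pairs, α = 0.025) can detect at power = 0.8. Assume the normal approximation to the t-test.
d ≈ 0.22

Minimum detectable effect (paired t-test, normal approximation):
d = (z_{α/2} + z_β) / √n
d = (2.241 + 0.842) / √194
d = 3.083 / 13.928
d ≈ 0.22

By Cohen's convention (0.2 small / 0.5 medium / 0.8 large): small effect.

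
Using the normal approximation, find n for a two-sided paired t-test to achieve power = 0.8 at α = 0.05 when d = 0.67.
n = 18 pairs

Sample size formula (paired t-test, normal approximation):
n = ((z_{α/2} + z_β) / d)²

z_{α/2} = 1.960 (for α = 0.05, two-sided)
z_β = 0.842 (for power = 0.8)
d = 0.67

n = ((1.960 + 0.842) / 0.67)²
n = (4.182)²
n ≈ 17.49
Round up to the next whole number: n = 18 pairs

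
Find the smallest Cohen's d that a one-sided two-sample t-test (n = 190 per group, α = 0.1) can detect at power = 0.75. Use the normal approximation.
d ≈ 0.20

Minimum detectable effect (two-sample t-test, normal approximation):
d = (z_α + z_β) / √(n/2)
d = (1.282 + 0.674) / √(190/2)
d = 1.956 / 9.747
d ≈ 0.20

By Cohen's convention (0.2 small / 0.5 medium / 0.8 large): small effect.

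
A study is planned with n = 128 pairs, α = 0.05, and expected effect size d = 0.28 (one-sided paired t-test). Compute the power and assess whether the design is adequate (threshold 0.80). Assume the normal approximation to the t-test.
Power ≈ 0.94; the study is adequately powered (power ≥ 0.80)

Power calculation (paired t-test, normal approximation):
z_β = d · √n - z_α
z_β = 0.28 · √128 - 1.645
z_β = 0.28 · 11.314 - 1.645
z_β = 1.523

Power = Φ(z_β) = Φ(1.523) ≈ 0.936

Effect size d = 0.28 is small by Cohen's convention (0.2/0.5/0.8).

Threshold: power ≥ 0.80 is conventionally adequate.
Power ≈ 0.94 → the study is adequately powered (power ≥ 0.80).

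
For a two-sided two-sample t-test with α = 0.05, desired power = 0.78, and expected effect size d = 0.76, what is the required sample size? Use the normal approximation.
n = 26 per group

Sample size formula (two-sample t-test, normal approximation):
n = 2 · ((z_{α/2} + z_β) / d)²

z_{α/2} = 1.960 (for α = 0.05, two-sided)
z_β = 0.772 (for power = 0.78)
d = 0.76

n = 2 · ((1.960 + 0.772) / 0.76)²
n = 2 · (3.595)²
n ≈ 25.85
Round up to the next whole number: n = 26 per group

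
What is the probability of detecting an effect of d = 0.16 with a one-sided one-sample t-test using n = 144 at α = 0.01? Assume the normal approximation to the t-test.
Power ≈ 0.34

Power calculation (one-sample t-test, normal approximation):
z_β = d · √n - z_α
z_β = 0.16 · √144 - 2.326
z_β = 0.16 · 12.000 - 2.326
z_β = -0.406

Power = Φ(z_β) = Φ(-0.406) ≈ 0.342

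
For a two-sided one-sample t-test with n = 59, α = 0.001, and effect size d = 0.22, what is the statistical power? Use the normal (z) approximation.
Power ≈ 0.05

Power calculation (one-sample t-test, normal approximation):
z_β = d · √n - z_{α/2}
z_β = 0.22 · √59 - 3.291
z_β = 0.22 · 7.681 - 3.291
z_β = -1.601

Power = Φ(z_β) = Φ(-1.601) ≈ 0.055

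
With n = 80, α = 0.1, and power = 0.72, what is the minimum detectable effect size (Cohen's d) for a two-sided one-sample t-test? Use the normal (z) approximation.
d ≈ 0.25

Minimum detectable effect (one-sample t-test, normal approximation):
d = (z_{α/2} + z_β) / √n
d = (1.645 + 0.583) / √80
d = 2.228 / 8.944
d ≈ 0.25

By Cohen's convention (0.2 small / 0.5 medium / 0.8 large): small effect.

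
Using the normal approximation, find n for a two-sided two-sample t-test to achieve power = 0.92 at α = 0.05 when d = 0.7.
n = 47 per group

Sample size formula (two-sample t-test, normal approximation):
n = 2 · ((z_{α/2} + z_β) / d)²

z_{α/2} = 1.960 (for α = 0.05, two-sided)
z_β = 1.405 (for power = 0.92)
d = 0.7

n = 2 · ((1.960 + 1.405) / 0.7)²
n = 2 · (4.807)²
n ≈ 46.21
Round up to the next whole number: n = 47 per group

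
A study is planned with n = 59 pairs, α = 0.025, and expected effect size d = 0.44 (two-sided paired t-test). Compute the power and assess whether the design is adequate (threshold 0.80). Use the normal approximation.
Power ≈ 0.87; the study is adequately powered (power ≥ 0.80)

Power calculation (paired t-test, normal approximation):
z_β = d · √n - z_{α/2}
z_β = 0.44 · √59 - 2.241
z_β = 0.44 · 7.681 - 2.241
z_β = 1.138

Power = Φ(z_β) = Φ(1.138) ≈ 0.873

Effect size d = 0.44 is small by Cohen's convention (0.2/0.5/0.8).

Threshold: power ≥ 0.80 is conventionally adequate.
Power ≈ 0.87 → the study is adequately powered (power ≥ 0.80).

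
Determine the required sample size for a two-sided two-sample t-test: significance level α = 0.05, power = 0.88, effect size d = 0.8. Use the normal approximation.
n = 31 per group

Sample size formula (two-sample t-test, normal approximation):
n = 2 · ((z_{α/2} + z_β) / d)²

z_{α/2} = 1.960 (for α = 0.05, two-sided)
z_β = 1.175 (for power = 0.88)
d = 0.8

n = 2 · ((1.960 + 1.175) / 0.8)²
n = 2 · (3.919)²
n ≈ 30.72
Round up to the next whole number: n = 31 per group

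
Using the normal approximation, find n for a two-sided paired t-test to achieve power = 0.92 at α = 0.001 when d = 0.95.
n = 25 pairs

Sample size formula (paired t-test, normal approximation):
n = ((z_{α/2} + z_β) / d)²

z_{α/2} = 3.291 (for α = 0.001, two-sided)
z_β = 1.405 (for power = 0.92)
d = 0.95

n = ((3.291 + 1.405) / 0.95)²
n = (4.943)²
n ≈ 24.43
Round up to the next whole number: n = 25 pairs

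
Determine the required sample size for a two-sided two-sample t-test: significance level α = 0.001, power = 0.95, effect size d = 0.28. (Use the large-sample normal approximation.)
n = 622 per group

Sample size formula (two-sample t-test, normal approximation):
n = 2 · ((z_{α/2} + z_β) / d)²

z_{α/2} = 3.291 (for α = 0.001, two-sided)
z_β = 1.645 (for power = 0.95)
d = 0.28

n = 2 · ((3.291 + 1.645) / 0.28)²
n = 2 · (17.629)²
n ≈ 621.56
Round up to the next whole number: n = 622 per group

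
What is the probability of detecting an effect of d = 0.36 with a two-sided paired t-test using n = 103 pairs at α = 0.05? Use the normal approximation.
Power ≈ 0.95

Power calculation (paired t-test, normal approximation):
z_β = d · √n - z_{α/2}
z_β = 0.36 · √103 - 1.960
z_β = 0.36 · 10.149 - 1.960
z_β = 1.694

Power = Φ(z_β) = Φ(1.694) ≈ 0.955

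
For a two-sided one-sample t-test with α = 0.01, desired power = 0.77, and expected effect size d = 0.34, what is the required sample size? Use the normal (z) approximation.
n = 96

Sample size formula (one-sample t-test, normal approximation):
n = ((z_{α/2} + z_β) / d)²

z_{α/2} = 2.576 (for α = 0.01, two-sided)
z_β = 0.739 (for power = 0.77)
d = 0.34

n = ((2.576 + 0.739) / 0.34)²
n = (9.750)²
n ≈ 95.06
Round up to the next whole number: n = 96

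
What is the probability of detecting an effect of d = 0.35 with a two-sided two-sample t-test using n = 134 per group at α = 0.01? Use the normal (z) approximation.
Power ≈ 0.61

Power calculation (two-sample t-test, normal approximation):
z_β = d · √(n/2) - z_{α/2}
z_β = 0.35 · √(134/2) - 2.576
z_β = 0.35 · 8.185 - 2.576
z_β = 0.289

Power = Φ(z_β) = Φ(0.289) ≈ 0.614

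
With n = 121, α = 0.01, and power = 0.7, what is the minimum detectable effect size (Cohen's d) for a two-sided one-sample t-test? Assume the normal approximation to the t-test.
d ≈ 0.28

Minimum detectable effect (one-sample t-test, normal approximation):
d = (z_{α/2} + z_β) / √n
d = (2.576 + 0.524) / √121
d = 3.100 / 11.000
d ≈ 0.28

By Cohen's convention (0.2 small / 0.5 medium / 0.8 large): small effect.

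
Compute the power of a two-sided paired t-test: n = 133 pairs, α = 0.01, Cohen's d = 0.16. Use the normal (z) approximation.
Power ≈ 0.23

Power calculation (paired t-test, normal approximation):
z_β = d · √n - z_{α/2}
z_β = 0.16 · √133 - 2.576
z_β = 0.16 · 11.533 - 2.576
z_β = -0.731

Power = Φ(z_β) = Φ(-0.731) ≈ 0.233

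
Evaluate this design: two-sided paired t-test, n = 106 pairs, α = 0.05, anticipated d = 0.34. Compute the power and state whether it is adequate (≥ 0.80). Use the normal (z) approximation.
Power ≈ 0.94; the study is adequately powered (power ≥ 0.80)

Power calculation (paired t-test, normal approximation):
z_β = d · √n - z_{α/2}
z_β = 0.34 · √106 - 1.960
z_β = 0.34 · 10.296 - 1.960
z_β = 1.541

Power = Φ(z_β) = Φ(1.541) ≈ 0.938

Effect size d = 0.34 is small by Cohen's convention (0.2/0.5/0.8).

Threshold: power ≥ 0.80 is conventionally adequate.
Power ≈ 0.94 → the study is adequately powered (power ≥ 0.80).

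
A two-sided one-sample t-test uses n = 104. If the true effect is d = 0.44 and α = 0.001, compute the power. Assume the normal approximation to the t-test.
Power ≈ 0.88

Power calculation (one-sample t-test, normal approximation):
z_β = d · √n - z_{α/2}
z_β = 0.44 · √104 - 3.291
z_β = 0.44 · 10.198 - 3.291
z_β = 1.197

Power = Φ(z_β) = Φ(1.197) ≈ 0.884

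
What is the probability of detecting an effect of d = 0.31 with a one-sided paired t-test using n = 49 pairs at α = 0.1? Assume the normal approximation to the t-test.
Power ≈ 0.81

Power calculation (paired t-test, normal approximation):
z_β = d · √n - z_α
z_β = 0.31 · √49 - 1.282
z_β = 0.31 · 7.000 - 1.282
z_β = 0.888

Power = Φ(z_β) = Φ(0.888) ≈ 0.813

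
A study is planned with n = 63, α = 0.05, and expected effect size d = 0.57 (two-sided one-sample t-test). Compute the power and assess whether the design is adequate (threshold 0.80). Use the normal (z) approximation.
Power ≈ 0.99; the study is adequately powered (power ≥ 0.80)

Power calculation (one-sample t-test, normal approximation):
z_β = d · √n - z_{α/2}
z_β = 0.57 · √63 - 1.960
z_β = 0.57 · 7.937 - 1.960
z_β = 2.564

Power = Φ(z_β) = Φ(2.564) ≈ 0.995

Effect size d = 0.57 is medium by Cohen's convention (0.2/0.5/0.8).

Threshold: power ≥ 0.80 is conventionally adequate.
Power ≈ 0.99 → the study is adequately powered (power ≥ 0.80).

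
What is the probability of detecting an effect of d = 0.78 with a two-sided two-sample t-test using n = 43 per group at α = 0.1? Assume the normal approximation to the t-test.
Power ≈ 0.98

Power calculation (two-sample t-test, normal approximation):
z_β = d · √(n/2) - z_{α/2}
z_β = 0.78 · √(43/2) - 1.645
z_β = 0.78 · 4.637 - 1.645
z_β = 1.972

Power = Φ(z_β) = Φ(1.972) ≈ 0.976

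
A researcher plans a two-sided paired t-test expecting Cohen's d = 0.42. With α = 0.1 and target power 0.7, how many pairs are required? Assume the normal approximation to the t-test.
n = 27 pairs

Sample size formula (paired t-test, normal approximation):
n = ((z_{α/2} + z_β) / d)²

z_{α/2} = 1.645 (for α = 0.1, two-sided)
z_β = 0.524 (for power = 0.7)
d = 0.42

n = ((1.645 + 0.524) / 0.42)²
n = (5.164)²
n ≈ 26.67
Round up to the next whole number: n = 27 pairs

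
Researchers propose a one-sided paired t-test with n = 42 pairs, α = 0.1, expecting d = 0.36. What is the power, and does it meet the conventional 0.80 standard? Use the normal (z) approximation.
Power ≈ 0.85; the study is adequately powered (power ≥ 0.80)

Power calculation (paired t-test, normal approximation):
z_β = d · √n - z_α
z_β = 0.36 · √42 - 1.282
z_β = 0.36 · 6.481 - 1.282
z_β = 1.052

Power = Φ(z_β) = Φ(1.052) ≈ 0.853

Effect size d = 0.36 is small by Cohen's convention (0.2/0.5/0.8).

Threshold: power ≥ 0.80 is conventionally adequate.
Power ≈ 0.85 → the study is adequately powered (power ≥ 0.80).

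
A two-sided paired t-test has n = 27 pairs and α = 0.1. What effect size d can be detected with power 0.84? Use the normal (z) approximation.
d ≈ 0.51

Minimum detectable effect (paired t-test, normal approximation):
d = (z_{α/2} + z_β) / √n
d = (1.645 + 0.994) / √27
d = 2.639 / 5.196
d ≈ 0.51

By Cohen's convention (0.2 small / 0.5 medium / 0.8 large): medium effect.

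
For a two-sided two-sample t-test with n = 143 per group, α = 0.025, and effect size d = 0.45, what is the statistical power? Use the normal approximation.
Power ≈ 0.94

Power calculation (two-sample t-test, normal approximation):
z_β = d · √(n/2) - z_{α/2}
z_β = 0.45 · √(143/2) - 2.241
z_β = 0.45 · 8.456 - 2.241
z_β = 1.564

Power = Φ(z_β) = Φ(1.564) ≈ 0.941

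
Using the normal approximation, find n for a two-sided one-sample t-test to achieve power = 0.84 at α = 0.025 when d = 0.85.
n = 15

Sample size formula (one-sample t-test, normal approximation):
n = ((z_{α/2} + z_β) / d)²

z_{α/2} = 2.241 (for α = 0.025, two-sided)
z_β = 0.994 (for power = 0.84)
d = 0.85

n = ((2.241 + 0.994) / 0.85)²
n = (3.806)²
n ≈ 14.49
Round up to the next whole number: n = 15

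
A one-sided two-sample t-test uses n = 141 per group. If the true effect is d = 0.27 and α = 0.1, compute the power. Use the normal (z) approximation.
Power ≈ 0.84

Power calculation (two-sample t-test, normal approximation):
z_β = d · √(n/2) - z_α
z_β = 0.27 · √(141/2) - 1.282
z_β = 0.27 · 8.396 - 1.282
z_β = 0.985

Power = Φ(z_β) = Φ(0.985) ≈ 0.838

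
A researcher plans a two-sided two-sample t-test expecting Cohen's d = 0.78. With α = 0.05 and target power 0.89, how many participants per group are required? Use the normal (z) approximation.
n = 34 per group

Sample size formula (two-sample t-test, normal approximation):
n = 2 · ((z_{α/2} + z_β) / d)²

z_{α/2} = 1.960 (for α = 0.05, two-sided)
z_β = 1.227 (for power = 0.89)
d = 0.78

n = 2 · ((1.960 + 1.227) / 0.78)²
n = 2 · (4.086)²
n ≈ 33.39
Round up to the next whole number: n = 34 per group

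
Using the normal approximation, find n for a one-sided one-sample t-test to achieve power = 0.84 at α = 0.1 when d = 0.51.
n = 20

Sample size formula (one-sample t-test, normal approximation):
n = ((z_α + z_β) / d)²

z_α = 1.282 (for α = 0.1, one-sided)
z_β = 0.994 (for power = 0.84)
d = 0.51

n = ((1.282 + 0.994) / 0.51)²
n = (4.463)²
n ≈ 19.92
Round up to the next whole number: n = 20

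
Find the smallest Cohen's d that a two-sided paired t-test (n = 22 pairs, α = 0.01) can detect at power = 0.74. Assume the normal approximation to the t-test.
d ≈ 0.69

Minimum detectable effect (paired t-test, normal approximation):
d = (z_{α/2} + z_β) / √n
d = (2.576 + 0.643) / √22
d = 3.219 / 4.690
d ≈ 0.69

By Cohen's convention (0.2 small / 0.5 medium / 0.8 large): medium effect.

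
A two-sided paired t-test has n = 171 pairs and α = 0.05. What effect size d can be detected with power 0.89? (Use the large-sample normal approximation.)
d ≈ 0.24

Minimum detectable effect (paired t-test, normal approximation):
d = (z_{α/2} + z_β) / √n
d = (1.960 + 1.227) / √171
d = 3.186 / 13.077
d ≈ 0.24

By Cohen's convention (0.2 small / 0.5 medium / 0.8 large): small effect.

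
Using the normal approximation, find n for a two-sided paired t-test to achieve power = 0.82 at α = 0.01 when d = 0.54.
n = 42 pairs

Sample size formula (paired t-test, normal approximation):
n = ((z_{α/2} + z_β) / d)²

z_{α/2} = 2.576 (for α = 0.01, two-sided)
z_β = 0.915 (for power = 0.82)
d = 0.54

n = ((2.576 + 0.915) / 0.54)²
n = (6.465)²
n ≈ 41.80
Round up to the next whole number: n = 42 pairs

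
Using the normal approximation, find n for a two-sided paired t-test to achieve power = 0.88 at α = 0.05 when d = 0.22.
n = 204 pairs

Sample size formula (paired t-test, normal approximation):
n = ((z_{α/2} + z_β) / d)²

z_{α/2} = 1.960 (for α = 0.05, two-sided)
z_β = 1.175 (for power = 0.88)
d = 0.22

n = ((1.960 + 1.175) / 0.22)²
n = (14.250)²
n ≈ 203.06
Round up to the next whole number: n = 204 pairs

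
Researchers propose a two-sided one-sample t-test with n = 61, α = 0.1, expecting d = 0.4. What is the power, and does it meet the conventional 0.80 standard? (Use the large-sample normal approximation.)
Power ≈ 0.93; the study is adequately powered (power ≥ 0.80)

Power calculation (one-sample t-test, normal approximation):
z_β = d · √n - z_{α/2}
z_β = 0.4 · √61 - 1.645
z_β = 0.4 · 7.810 - 1.645
z_β = 1.479

Power = Φ(z_β) = Φ(1.479) ≈ 0.930

Effect size d = 0.4 is small by Cohen's convention (0.2/0.5/0.8).

Threshold: power ≥ 0.80 is conventionally adequate.
Power ≈ 0.93 → the study is adequately powered (power ≥ 0.80).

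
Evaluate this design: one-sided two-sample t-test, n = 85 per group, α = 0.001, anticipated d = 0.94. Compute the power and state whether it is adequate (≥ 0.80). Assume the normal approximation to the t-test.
Power ≈ 1.00; the study is adequately powered (power ≥ 0.80)

Power calculation (two-sample t-test, normal approximation):
z_β = d · √(n/2) - z_α
z_β = 0.94 · √(85/2) - 3.090
z_β = 0.94 · 6.519 - 3.090
z_β = 3.038

Power = Φ(z_β) = Φ(3.038) ≈ 0.999

Effect size d = 0.94 is large by Cohen's convention (0.2/0.5/0.8).

Threshold: power ≥ 0.80 is conventionally adequate.
Power ≈ 1.00 → the study is adequately powered (power ≥ 0.80).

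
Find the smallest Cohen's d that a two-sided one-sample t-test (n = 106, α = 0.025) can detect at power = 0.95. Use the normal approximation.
d ≈ 0.38

Minimum detectable effect (one-sample t-test, normal approximation):
d = (z_{α/2} + z_β) / √n
d = (2.241 + 1.645) / √106
d = 3.886 / 10.296
d ≈ 0.38

By Cohen's convention (0.2 small / 0.5 medium / 0.8 large): small effect.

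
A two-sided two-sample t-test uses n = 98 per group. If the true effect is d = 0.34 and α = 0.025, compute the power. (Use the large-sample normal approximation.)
Power ≈ 0.56

Power calculation (two-sample t-test, normal approximation):
z_β = d · √(n/2) - z_{α/2}
z_β = 0.34 · √(98/2) - 2.241
z_β = 0.34 · 7.000 - 2.241
z_β = 0.139

Power = Φ(z_β) = Φ(0.139) ≈ 0.555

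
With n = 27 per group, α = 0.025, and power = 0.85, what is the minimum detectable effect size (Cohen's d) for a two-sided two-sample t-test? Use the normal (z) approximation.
d ≈ 0.89

Minimum detectable effect (two-sample t-test, normal approximation):
d = (z_{α/2} + z_β) / √(n/2)
d = (2.241 + 1.036) / √(27/2)
d = 3.278 / 3.674
d ≈ 0.89

By Cohen's convention (0.2 small / 0.5 medium / 0.8 large): large effect.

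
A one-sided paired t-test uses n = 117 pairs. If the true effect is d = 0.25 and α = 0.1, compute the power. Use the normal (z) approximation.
Power ≈ 0.92

Power calculation (paired t-test, normal approximation):
z_β = d · √n - z_α
z_β = 0.25 · √117 - 1.282
z_β = 0.25 · 10.817 - 1.282
z_β = 1.423

Power = Φ(z_β) = Φ(1.423) ≈ 0.923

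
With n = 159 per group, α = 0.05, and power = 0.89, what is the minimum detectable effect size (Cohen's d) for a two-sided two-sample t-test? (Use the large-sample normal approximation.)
d ≈ 0.36

Minimum detectable effect (two-sample t-test, normal approximation):
d = (z_{α/2} + z_β) / √(n/2)
d = (1.960 + 1.227) / √(159/2)
d = 3.186 / 8.916
d ≈ 0.36

By Cohen's convention (0.2 small / 0.5 medium / 0.8 large): small effect.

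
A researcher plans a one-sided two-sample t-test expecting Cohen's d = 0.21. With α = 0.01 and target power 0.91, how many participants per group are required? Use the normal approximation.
n = 610 per group

Sample size formula (two-sample t-test, normal approximation):
n = 2 · ((z_α + z_β) / d)²

z_α = 2.326 (for α = 0.01, one-sided)
z_β = 1.341 (for power = 0.91)
d = 0.21

n = 2 · ((2.326 + 1.341) / 0.21)²
n = 2 · (17.462)²
n ≈ 609.84
Round up to the next whole number: n = 610 per group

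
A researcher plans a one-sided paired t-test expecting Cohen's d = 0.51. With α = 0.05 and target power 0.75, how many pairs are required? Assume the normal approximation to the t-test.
n = 21 pairs

Sample size formula (paired t-test, normal approximation):
n = ((z_α + z_β) / d)²

z_α = 1.645 (for α = 0.05, one-sided)
z_β = 0.674 (for power = 0.75)
d = 0.51

n = ((1.645 + 0.674) / 0.51)²
n = (4.547)²
n ≈ 20.68
Round up to the next whole number: n = 21 pairs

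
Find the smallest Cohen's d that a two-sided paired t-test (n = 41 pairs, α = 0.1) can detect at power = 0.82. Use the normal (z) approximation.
d ≈ 0.40

Minimum detectable effect (paired t-test, normal approximation):
d = (z_{α/2} + z_β) / √n
d = (1.645 + 0.915) / √41
d = 2.560 / 6.403
d ≈ 0.40

By Cohen's convention (0.2 small / 0.5 medium / 0.8 large): small effect.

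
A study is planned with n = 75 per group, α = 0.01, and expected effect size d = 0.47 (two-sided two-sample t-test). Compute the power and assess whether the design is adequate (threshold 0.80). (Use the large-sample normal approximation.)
Power ≈ 0.62; the study is underpowered (power < 0.80)

Power calculation (two-sample t-test, normal approximation):
z_β = d · √(n/2) - z_{α/2}
z_β = 0.47 · √(75/2) - 2.576
z_β = 0.47 · 6.124 - 2.576
z_β = 0.302

Power = Φ(z_β) = Φ(0.302) ≈ 0.619

Effect size d = 0.47 is small by Cohen's convention (0.2/0.5/0.8).

Threshold: power ≥ 0.80 is conventionally adequate.
Power ≈ 0.62 → the study is underpowered (power < 0.80).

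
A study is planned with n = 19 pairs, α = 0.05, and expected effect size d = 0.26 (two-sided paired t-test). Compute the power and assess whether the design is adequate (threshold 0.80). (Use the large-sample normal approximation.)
Power ≈ 0.20; the study is underpowered (power < 0.80)

Power calculation (paired t-test, normal approximation):
z_β = d · √n - z_{α/2}
z_β = 0.26 · √19 - 1.960
z_β = 0.26 · 4.359 - 1.960
z_β = -0.827

Power = Φ(z_β) = Φ(-0.827) ≈ 0.204

Effect size d = 0.26 is small by Cohen's convention (0.2/0.5/0.8).

Threshold: power ≥ 0.80 is conventionally adequate.
Power ≈ 0.20 → the study is underpowered (power < 0.80).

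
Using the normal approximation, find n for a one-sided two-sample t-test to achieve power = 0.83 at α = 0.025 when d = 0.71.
n = 34 per group

Sample size formula (two-sample t-test, normal approximation):
n = 2 · ((z_α + z_β) / d)²

z_α = 1.960 (for α = 0.025, one-sided)
z_β = 0.954 (for power = 0.83)
d = 0.71

n = 2 · ((1.960 + 0.954) / 0.71)²
n = 2 · (4.104)²
n ≈ 33.69
Round up to the next whole number: n = 34 per group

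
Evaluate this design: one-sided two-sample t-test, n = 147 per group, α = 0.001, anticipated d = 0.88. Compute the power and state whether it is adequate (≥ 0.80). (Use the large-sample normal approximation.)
Power ≈ 1.00; the study is adequately powered (power ≥ 0.80)

Power calculation (two-sample t-test, normal approximation):
z_β = d · √(n/2) - z_α
z_β = 0.88 · √(147/2) - 3.090
z_β = 0.88 · 8.573 - 3.090
z_β = 4.454

Power = Φ(z_β) = Φ(4.454) ≈ 1.000

Effect size d = 0.88 is large by Cohen's convention (0.2/0.5/0.8).

Threshold: power ≥ 0.80 is conventionally adequate.
Power ≈ 1.00 → the study is adequately powered (power ≥ 0.80).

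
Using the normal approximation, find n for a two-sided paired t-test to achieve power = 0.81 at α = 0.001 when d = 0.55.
n = 58 pairs

Sample size formula (paired t-test, normal approximation):
n = ((z_{α/2} + z_β) / d)²

z_{α/2} = 3.291 (for α = 0.001, two-sided)
z_β = 0.878 (for power = 0.81)
d = 0.55

n = ((3.291 + 0.878) / 0.55)²
n = (7.580)²
n ≈ 57.46
Round up to the next whole number: n = 58 pairs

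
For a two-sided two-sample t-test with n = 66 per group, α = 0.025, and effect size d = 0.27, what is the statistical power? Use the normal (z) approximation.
Power ≈ 0.24

Power calculation (two-sample t-test, normal approximation):
z_β = d · √(n/2) - z_{α/2}
z_β = 0.27 · √(66/2) - 2.241
z_β = 0.27 · 5.745 - 2.241
z_β = -0.690

Power = Φ(z_β) = Φ(-0.690) ≈ 0.245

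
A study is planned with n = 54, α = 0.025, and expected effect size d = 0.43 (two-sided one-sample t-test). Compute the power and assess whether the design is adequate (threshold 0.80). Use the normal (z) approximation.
Power ≈ 0.82; the study is adequately powered (power ≥ 0.80)

Power calculation (one-sample t-test, normal approximation):
z_β = d · √n - z_{α/2}
z_β = 0.43 · √54 - 2.241
z_β = 0.43 · 7.348 - 2.241
z_β = 0.918

Power = Φ(z_β) = Φ(0.918) ≈ 0.821

Effect size d = 0.43 is small by Cohen's convention (0.2/0.5/0.8).

Threshold: power ≥ 0.80 is conventionally adequate.
Power ≈ 0.82 → the study is adequately powered (power ≥ 0.80).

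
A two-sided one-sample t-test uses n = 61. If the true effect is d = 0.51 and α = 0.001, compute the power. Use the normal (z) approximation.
Power ≈ 0.76

Power calculation (one-sample t-test, normal approximation):
z_β = d · √n - z_{α/2}
z_β = 0.51 · √61 - 3.291
z_β = 0.51 · 7.810 - 3.291
z_β = 0.693

Power = Φ(z_β) = Φ(0.693) ≈ 0.756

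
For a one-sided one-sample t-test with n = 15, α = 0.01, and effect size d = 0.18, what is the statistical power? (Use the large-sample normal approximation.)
Power ≈ 0.05

Power calculation (one-sample t-test, normal approximation):
z_β = d · √n - z_α
z_β = 0.18 · √15 - 2.326
z_β = 0.18 · 3.873 - 2.326
z_β = -1.629

Power = Φ(z_β) = Φ(-1.629) ≈ 0.052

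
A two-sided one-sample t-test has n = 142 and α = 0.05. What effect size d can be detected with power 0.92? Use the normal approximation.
d ≈ 0.28

Minimum detectable effect (one-sample t-test, normal approximation):
d = (z_{α/2} + z_β) / √n
d = (1.960 + 1.405) / √142
d = 3.365 / 11.916
d ≈ 0.28

By Cohen's convention (0.2 small / 0.5 medium / 0.8 large): small effect.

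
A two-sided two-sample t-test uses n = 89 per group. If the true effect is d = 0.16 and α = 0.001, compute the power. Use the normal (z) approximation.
Power ≈ 0.01

Power calculation (two-sample t-test, normal approximation):
z_β = d · √(n/2) - z_{α/2}
z_β = 0.16 · √(89/2) - 3.291
z_β = 0.16 · 6.671 - 3.291
z_β = -2.223

Power = Φ(z_β) = Φ(-2.223) ≈ 0.013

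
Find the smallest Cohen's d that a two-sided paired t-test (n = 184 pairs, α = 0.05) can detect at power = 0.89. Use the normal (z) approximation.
d ≈ 0.23

Minimum detectable effect (paired t-test, normal approximation):
d = (z_{α/2} + z_β) / √n
d = (1.960 + 1.227) / √184
d = 3.186 / 13.565
d ≈ 0.23

By Cohen's convention (0.2 small / 0.5 medium / 0.8 large): small effect.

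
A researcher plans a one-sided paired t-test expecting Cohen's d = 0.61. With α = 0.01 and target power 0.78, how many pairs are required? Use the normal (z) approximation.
n = 26 pairs

Sample size formula (paired t-test, normal approximation):
n = ((z_α + z_β) / d)²

z_α = 2.326 (for α = 0.01, one-sided)
z_β = 0.772 (for power = 0.78)
d = 0.61

n = ((2.326 + 0.772) / 0.61)²
n = (5.079)²
n ≈ 25.80
Round up to the next whole number: n = 26 pairs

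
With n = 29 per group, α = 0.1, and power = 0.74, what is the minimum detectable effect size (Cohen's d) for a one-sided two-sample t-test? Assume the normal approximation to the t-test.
d ≈ 0.51

Minimum detectable effect (two-sample t-test, normal approximation):
d = (z_α + z_β) / √(n/2)
d = (1.282 + 0.643) / √(29/2)
d = 1.925 / 3.808
d ≈ 0.51

By Cohen's convention (0.2 small / 0.5 medium / 0.8 large): medium effect.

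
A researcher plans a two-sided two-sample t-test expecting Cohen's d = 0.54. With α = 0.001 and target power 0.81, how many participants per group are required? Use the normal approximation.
n = 120 per group

Sample size formula (two-sample t-test, normal approximation):
n = 2 · ((z_{α/2} + z_β) / d)²

z_{α/2} = 3.291 (for α = 0.001, two-sided)
z_β = 0.878 (for power = 0.81)
d = 0.54

n = 2 · ((3.291 + 0.878) / 0.54)²
n = 2 · (7.720)²
n ≈ 119.20
Round up to the next whole number: n = 120 per group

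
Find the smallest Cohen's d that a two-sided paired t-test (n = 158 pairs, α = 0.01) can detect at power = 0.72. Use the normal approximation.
d ≈ 0.25

Minimum detectable effect (paired t-test, normal approximation):
d = (z_{α/2} + z_β) / √n
d = (2.576 + 0.583) / √158
d = 3.159 / 12.570
d ≈ 0.25

By Cohen's convention (0.2 small / 0.5 medium / 0.8 large): small effect.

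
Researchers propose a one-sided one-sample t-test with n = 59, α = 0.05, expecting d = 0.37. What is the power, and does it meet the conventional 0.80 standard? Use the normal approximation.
Power ≈ 0.88; the study is adequately powered (power ≥ 0.80)

Power calculation (one-sample t-test, normal approximation):
z_β = d · √n - z_α
z_β = 0.37 · √59 - 1.645
z_β = 0.37 · 7.681 - 1.645
z_β = 1.197

Power = Φ(z_β) = Φ(1.197) ≈ 0.884

Effect size d = 0.37 is small by Cohen's convention (0.2/0.5/0.8).

Threshold: power ≥ 0.80 is conventionally adequate.
Power ≈ 0.88 → the study is adequately powered (power ≥ 0.80).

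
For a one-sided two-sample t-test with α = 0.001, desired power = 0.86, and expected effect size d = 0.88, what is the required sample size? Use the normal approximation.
n = 45 per group

Sample size formula (two-sample t-test, normal approximation):
n = 2 · ((z_α + z_β) / d)²

z_α = 3.090 (for α = 0.001, one-sided)
z_β = 1.080 (for power = 0.86)
d = 0.88

n = 2 · ((3.090 + 1.080) / 0.88)²
n = 2 · (4.739)²
n ≈ 44.92
Round up to the next whole number: n = 45 per group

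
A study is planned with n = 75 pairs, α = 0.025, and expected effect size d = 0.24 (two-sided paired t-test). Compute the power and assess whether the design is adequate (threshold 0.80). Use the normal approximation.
Power ≈ 0.44; the study is underpowered (power < 0.80)

Power calculation (paired t-test, normal approximation):
z_β = d · √n - z_{α/2}
z_β = 0.24 · √75 - 2.241
z_β = 0.24 · 8.660 - 2.241
z_β = -0.163

Power = Φ(z_β) = Φ(-0.163) ≈ 0.435

Effect size d = 0.24 is small by Cohen's convention (0.2/0.5/0.8).

Threshold: power ≥ 0.80 is conventionally adequate.
Power ≈ 0.44 → the study is underpowered (power < 0.80).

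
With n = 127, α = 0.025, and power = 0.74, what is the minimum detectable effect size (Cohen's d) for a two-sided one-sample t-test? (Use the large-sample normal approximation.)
d ≈ 0.26

Minimum detectable effect (one-sample t-test, normal approximation):
d = (z_{α/2} + z_β) / √n
d = (2.241 + 0.643) / √127
d = 2.885 / 11.269
d ≈ 0.26

By Cohen's convention (0.2 small / 0.5 medium / 0.8 large): small effect.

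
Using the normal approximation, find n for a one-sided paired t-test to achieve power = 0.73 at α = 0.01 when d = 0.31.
n = 90 pairs

Sample size formula (paired t-test, normal approximation):
n = ((z_α + z_β) / d)²

z_α = 2.326 (for α = 0.01, one-sided)
z_β = 0.613 (for power = 0.73)
d = 0.31

n = ((2.326 + 0.613) / 0.31)²
n = (9.481)²
n ≈ 89.89
Round up to the next whole number: n = 90 pairs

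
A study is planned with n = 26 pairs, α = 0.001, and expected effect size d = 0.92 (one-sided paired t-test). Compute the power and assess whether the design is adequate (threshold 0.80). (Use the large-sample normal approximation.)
Power ≈ 0.95; the study is adequately powered (power ≥ 0.80)

Power calculation (paired t-test, normal approximation):
z_β = d · √n - z_α
z_β = 0.92 · √26 - 3.090
z_β = 0.92 · 5.099 - 3.090
z_β = 1.601

Power = Φ(z_β) = Φ(1.601) ≈ 0.945

Effect size d = 0.92 is large by Cohen's convention (0.2/0.5/0.8).

Threshold: power ≥ 0.80 is conventionally adequate.
Power ≈ 0.95 → the study is adequately powered (power ≥ 0.80).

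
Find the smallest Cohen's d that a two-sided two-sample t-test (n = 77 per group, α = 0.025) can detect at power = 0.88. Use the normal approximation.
d ≈ 0.55

Minimum detectable effect (two-sample t-test, normal approximation):
d = (z_{α/2} + z_β) / √(n/2)
d = (2.241 + 1.175) / √(77/2)
d = 3.416 / 6.205
d ≈ 0.55

By Cohen's convention (0.2 small / 0.5 medium / 0.8 large): medium effect.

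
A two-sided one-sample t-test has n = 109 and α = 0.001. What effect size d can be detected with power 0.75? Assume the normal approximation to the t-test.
d ≈ 0.38

Minimum detectable effect (one-sample t-test, normal approximation):
d = (z_{α/2} + z_β) / √n
d = (3.291 + 0.674) / √109
d = 3.965 / 10.440
d ≈ 0.38

By Cohen's convention (0.2 small / 0.5 medium / 0.8 large): small effect.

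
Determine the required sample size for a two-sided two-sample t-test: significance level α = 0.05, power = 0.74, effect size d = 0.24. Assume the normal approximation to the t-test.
n = 236 per group

Sample size formula (two-sample t-test, normal approximation):
n = 2 · ((z_{α/2} + z_β) / d)²

z_{α/2} = 1.960 (for α = 0.05, two-sided)
z_β = 0.643 (for power = 0.74)
d = 0.24

n = 2 · ((1.960 + 0.643) / 0.24)²
n = 2 · (10.846)²
n ≈ 235.27
Round up to the next whole number: n = 236 per group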